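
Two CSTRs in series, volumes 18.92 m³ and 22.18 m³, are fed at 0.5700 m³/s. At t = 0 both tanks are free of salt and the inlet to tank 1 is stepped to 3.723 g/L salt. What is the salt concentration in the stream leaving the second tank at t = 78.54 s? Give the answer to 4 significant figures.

2.385 g/L

Time constants: τᵢ = Vᵢ/Q for each well-mixed tank.
τ₁ = 18.92/0.5700 = 33.1930 s; τ₂ = 22.18/0.5700 = 38.9123 s.
Tank 1: C₁ = C_in(1 − e^(−t/τ₁)). Tank 2 (τ₁ ≠ τ₂): C₂ = C_in[1 − (τ₁ e^(−t/τ₁) − τ₂ e^(−t/τ₂))/(τ₁ − τ₂)].
At t = 78.54: e^(−t/τ₁) = 0.0938401, e^(−t/τ₂) = 0.132870.
C₂ = 3.723·[1 − (33.1930·0.0938401 − 38.9123·0.132870)/(-5.71930)] = 3.723·0.640615 = 2.38501 g/L.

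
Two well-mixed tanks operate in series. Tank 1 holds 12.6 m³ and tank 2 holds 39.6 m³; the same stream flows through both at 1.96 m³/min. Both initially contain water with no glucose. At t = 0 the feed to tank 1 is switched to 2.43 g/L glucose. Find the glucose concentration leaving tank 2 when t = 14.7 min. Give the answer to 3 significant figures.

0.824 g/L

Species balance on tank i: dCᵢ/dt = (Cᵢ₋₁ − Cᵢ)/τᵢ with τᵢ = Vᵢ/Q.
τ₁ = 12.6/1.96 = 6.4286 min; τ₂ = 39.6/1.96 = 20.204 min.
Tank 1: C₁ = C_in(1 − e^(−t/τ₁)). Tank 2 (τ₁ ≠ τ₂): C₂ = C_in[1 − (τ₁ e^(−t/τ₁) − τ₂ e^(−t/τ₂))/(τ₁ − τ₂)].
At t = 14.7: e^(−t/τ₁) = 0.10160, e^(−t/τ₂) = 0.48308.
C₂ = 2.43·[1 − (6.4286·0.10160 − 20.204·0.48308)/(-13.776)] = 2.43·0.33890 = 0.82353 g/L.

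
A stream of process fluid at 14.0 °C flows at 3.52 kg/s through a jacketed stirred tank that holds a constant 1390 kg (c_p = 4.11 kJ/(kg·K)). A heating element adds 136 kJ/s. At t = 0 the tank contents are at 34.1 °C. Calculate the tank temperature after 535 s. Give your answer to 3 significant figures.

26.2 °C

Heat balance on the well-mixed liquid: M c_p dT/dt = ṁ c_p (T_in − T) + 136.
Rearrange: dT/dt = (T_ss − T)/τ with τ = M/ṁ = 394.89 s and T_ss = T_in + Q̇/(ṁ c_p) = 23.401 °C.
Solution: T(t) = T_ss + (T₀ − T_ss) e^(−t/τ).
T(535) = 23.401 + (10.699)·e^(−535/394.89) = 23.401 + (10.699)·0.25799 = 26.161 °C.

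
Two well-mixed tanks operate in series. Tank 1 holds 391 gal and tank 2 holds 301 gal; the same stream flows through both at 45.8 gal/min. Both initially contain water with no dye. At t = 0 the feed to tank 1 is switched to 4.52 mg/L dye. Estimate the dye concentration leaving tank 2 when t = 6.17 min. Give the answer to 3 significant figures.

Each tank obeys Vᵢ dCᵢ/dt = Q(Cᵢ₋₁ − Cᵢ), so τᵢ = Vᵢ/Q.
τ₁ = 391/45.8 = 8.5371 min; τ₂ = 301/45.8 = 6.5721 min.
Tank 1: C₁ = C_in(1 − e^(−t/τ₁)). Tank 2 (τ₁ ≠ τ₂): C₂ = C_in[1 − (τ₁ e^(−t/τ₁) − τ₂ e^(−t/τ₂))/(τ₁ − τ₂)].
At t = 6.17: e^(−t/τ₁) = 0.48543, e^(−t/τ₂) = 0.39109.
C₂ = 4.52·[1 − (8.5371·0.48543 − 6.5721·0.39109)/(1.9651)] = 4.52·0.19906 = 0.89975 mg/L.

0.900 mg/L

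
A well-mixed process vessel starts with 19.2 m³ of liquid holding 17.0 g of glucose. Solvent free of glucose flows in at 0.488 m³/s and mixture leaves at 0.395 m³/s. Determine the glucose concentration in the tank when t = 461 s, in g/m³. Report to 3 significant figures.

Total volume: dV/dt = Q_in − Q_out = 0.093000 m³/s, so V(t) = 19.2 + 0.093000 t and V(461) = 62.073 m³.
No glucose enters, so dm/dt = −Q_out · (m/V).
dm/m = −Q_out dt/(V₀ + 0.093000 t); integrating gives ln(m/m₀) = −(Q_out/(Q_in−Q_out)) ln(V/V₀).
m = m₀ (V₀/V)^(Q_out/(Q_in−Q_out)) = 17.0 × (19.2/62.073)^(4.2473) = 0.11642 g.
C = m/V = 0.11642/62.073 = 0.0018755 g/m³.

0.00188 g/m³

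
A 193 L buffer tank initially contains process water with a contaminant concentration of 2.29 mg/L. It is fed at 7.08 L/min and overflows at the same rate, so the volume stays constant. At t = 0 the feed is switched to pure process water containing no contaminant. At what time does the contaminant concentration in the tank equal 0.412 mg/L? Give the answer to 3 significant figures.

46.8 min

Species balance: V dC/dt = Q(C_in − C) ⇒ τ = V/Q = 27.260 min.
C(t) = C_in + (C₀ − C_in) e^(−t/τ). Set C = 0.412 and solve for t:
e^(−t/τ) = (C − C_in)/(C₀ − C_in) = (0.412 − 0)/(2.29 − 0) = 0.17991
t = −τ ln(…) = 27.260 × 1.7153 = 46.758 min.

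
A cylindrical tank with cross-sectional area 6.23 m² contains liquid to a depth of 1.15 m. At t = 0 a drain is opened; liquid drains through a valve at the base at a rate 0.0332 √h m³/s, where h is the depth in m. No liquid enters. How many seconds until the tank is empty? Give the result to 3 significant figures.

A dh/dt = −Q_out = −0.0332 √h.
This is separable: 2 d(√h)/dt = −0.0332/A, so √h = √h₀ − (0.0332/(2A)) t.
Tank is empty when √h = 0: t_empty = 2A√h₀/0.0332.
t_empty = 2·6.23·√1.15/0.0332 = 12.460·1.0724/0.0332 = 402.47 s.

402 s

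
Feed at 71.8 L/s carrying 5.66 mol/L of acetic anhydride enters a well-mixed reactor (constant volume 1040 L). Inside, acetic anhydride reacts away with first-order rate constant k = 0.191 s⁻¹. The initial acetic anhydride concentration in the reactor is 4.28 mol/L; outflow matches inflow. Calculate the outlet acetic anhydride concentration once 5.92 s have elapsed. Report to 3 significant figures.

V dC/dt = Q(C_in − C) − k V C.
dC/dt = (Q/V) C_in − (Q/V + k) C; effective rate a = Q/V + k = 0.069038 + 0.191 = 0.26004 s⁻¹.
C_ss = Q C_in/(Q + kV) = 1.5027 mol/L; C(t) = C_ss + (C₀ − C_ss) e^(−a t).
C(5.92) = 1.5027 + (2.7773)·e^(−0.26004·5.92) = 1.5027 + (2.7773)·0.21450 = 2.0984 mol/L.

2.10 mol/L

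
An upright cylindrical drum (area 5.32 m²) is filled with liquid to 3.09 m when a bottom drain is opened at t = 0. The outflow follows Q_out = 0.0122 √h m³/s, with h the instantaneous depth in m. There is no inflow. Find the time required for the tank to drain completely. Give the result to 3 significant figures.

With no inflow, A dh/dt = −0.0122 √h.
This is separable: 2 d(√h)/dt = −0.0122/A, so √h = √h₀ − (0.0122/(2A)) t.
Tank is empty when √h = 0: t_empty = 2A√h₀/0.0122.
t_empty = 2·5.32·√3.09/0.0122 = 10.640·1.7578/0.0122 = 1533.1 s.

1530 s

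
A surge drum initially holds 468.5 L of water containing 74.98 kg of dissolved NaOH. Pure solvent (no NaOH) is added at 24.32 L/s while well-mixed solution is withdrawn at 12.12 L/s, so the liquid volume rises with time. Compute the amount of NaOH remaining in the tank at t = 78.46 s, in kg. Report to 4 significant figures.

Let m(t) be the amount of NaOH. Volume: V(t) = V₀ + (Q_in − Q_out) t = 468.5 + 12.2000 t; V(78.46) = 1425.71 L.
Solute balance: dm/dt = 0 − Q_out C = −Q_out m/V(t).
Separate: dm/m = −Q_out dt/V(t) ⇒ ln(m/m₀) = −(Q_out/(Q_in−Q_out)) ln(V/V₀).
m = m₀ (V₀/V)^(Q_out/(Q_in−Q_out)) = 74.98 × (468.5/1425.71)^(0.993443) = 24.8195 kg.

24.82 kg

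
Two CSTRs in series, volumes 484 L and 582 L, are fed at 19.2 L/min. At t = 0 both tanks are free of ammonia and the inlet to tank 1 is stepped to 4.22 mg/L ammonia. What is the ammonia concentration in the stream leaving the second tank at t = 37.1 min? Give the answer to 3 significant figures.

1.63 mg/L

Time constants: τᵢ = Vᵢ/Q for each well-mixed tank.
τ₁ = 484/19.2 = 25.208 min; τ₂ = 582/19.2 = 30.312 min.
Solving the cascade with C₁(0)=C₂(0)=0 gives C₂(t) = C_in[1 − (τ₁ e^(−t/τ₁) − τ₂ e^(−t/τ₂))/(τ₁ − τ₂)].
At t = 37.1: e^(−t/τ₁) = 0.22953, e^(−t/τ₂) = 0.29408.
C₂ = 4.22·[1 − (25.208·0.22953 − 30.312·0.29408)/(-5.1042)] = 4.22·0.38713 = 1.6337 mg/L.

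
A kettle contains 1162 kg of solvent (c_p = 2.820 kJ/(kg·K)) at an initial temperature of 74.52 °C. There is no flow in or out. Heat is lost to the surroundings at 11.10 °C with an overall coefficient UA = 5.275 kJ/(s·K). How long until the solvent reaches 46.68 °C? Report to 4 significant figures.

Energy balance: M c_p dT/dt = −UA(T − T_amb).
τ = M c_p/UA = 621.202 s; T_ss = T_amb = 11.1000 °C.
T(t) = T_ss + (T₀ − T_ss)e^(−t/τ); set T = 46.68:
t = −τ ln[(T − T_ss)/(T₀ − T_ss)] = −621.202 · ln(0.561022) = 359.052 s.

359.1 s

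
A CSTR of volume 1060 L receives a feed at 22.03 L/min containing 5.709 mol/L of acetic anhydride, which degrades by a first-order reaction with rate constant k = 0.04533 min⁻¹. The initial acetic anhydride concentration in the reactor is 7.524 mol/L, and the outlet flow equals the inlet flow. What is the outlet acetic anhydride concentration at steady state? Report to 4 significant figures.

Species balance: V dC/dt = Q C_in − Q C − k V C.
Steady state (dC/dt = 0): C_ss = Q C_in/(Q + kV) = C_in/(1 + kV/Q).
C_ss = 22.03·5.709/(22.03 + 0.04533·1060) = 125.769/70.0798 = 1.79466 mol/L.

1.795 mol/L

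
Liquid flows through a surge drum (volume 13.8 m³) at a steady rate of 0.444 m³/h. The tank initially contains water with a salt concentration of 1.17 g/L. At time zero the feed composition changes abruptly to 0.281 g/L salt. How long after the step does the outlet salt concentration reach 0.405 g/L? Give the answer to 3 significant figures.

61.2 h

Accumulation = in − out for the solute gives V dC/dt = Q(C_in − C), so τ = V/Q = 31.081 h.
C(t) = C_in + (C₀ − C_in) e^(−t/τ). Set C = 0.405 and solve for t:
e^(−t/τ) = (C − C_in)/(C₀ − C_in) = (0.405 − 0.281)/(1.17 − 0.281) = 0.13948
t = −τ ln(…) = 31.081 × 1.9698 = 61.224 h.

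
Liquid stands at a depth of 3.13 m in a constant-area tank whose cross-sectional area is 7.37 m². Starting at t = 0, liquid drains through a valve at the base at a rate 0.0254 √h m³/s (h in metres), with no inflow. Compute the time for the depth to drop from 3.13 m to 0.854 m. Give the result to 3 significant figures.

A dh/dt = −Q_out = −0.0254 √h.
∫ h^(−1/2) dh = −(0.0254/A) ∫ dt, giving 2√h = 2√h₀ − (0.0254/A) t.
t = 2A(√h₀ − √h)/0.0254 = 2·7.37·(√3.13 − √0.854)/0.0254
  = 14.740 × (1.7692 − 0.92412) / 0.0254 = 490.40 s.

490 s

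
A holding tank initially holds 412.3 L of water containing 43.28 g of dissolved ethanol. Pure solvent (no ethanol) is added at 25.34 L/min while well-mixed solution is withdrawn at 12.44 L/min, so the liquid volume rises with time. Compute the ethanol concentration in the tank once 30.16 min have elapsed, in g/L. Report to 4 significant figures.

0.02845 g/L

Total volume: dV/dt = Q_in − Q_out = 12.9000 L/min, so V(t) = 412.3 + 12.9000 t and V(30.16) = 801.364 L.
No ethanol enters, so dm/dt = −Q_out · (m/V).
dm/m = −Q_out dt/(V₀ + 12.9000 t); integrating gives ln(m/m₀) = −(Q_out/(Q_in−Q_out)) ln(V/V₀).
m = m₀ (V₀/V)^(Q_out/(Q_in−Q_out)) = 43.28 × (412.3/801.364)^(0.964341) = 22.8015 g.
C = m/V = 22.8015/801.364 = 0.0284533 g/L.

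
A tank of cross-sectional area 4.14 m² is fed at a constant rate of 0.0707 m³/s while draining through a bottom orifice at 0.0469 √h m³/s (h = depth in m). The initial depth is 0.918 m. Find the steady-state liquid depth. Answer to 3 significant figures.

2.27 m

A dh/dt = Q_in − 0.0469 √h. Steady state requires inflow = outflow:
Q_in = 0.0469 √h_ss ⇒ √h_ss = 0.0707/0.0469 = 1.5075.
h_ss = 1.5075² = 2.2724 m. (Since h₀ = 0.918 m < h_ss, the level will rise toward this value.)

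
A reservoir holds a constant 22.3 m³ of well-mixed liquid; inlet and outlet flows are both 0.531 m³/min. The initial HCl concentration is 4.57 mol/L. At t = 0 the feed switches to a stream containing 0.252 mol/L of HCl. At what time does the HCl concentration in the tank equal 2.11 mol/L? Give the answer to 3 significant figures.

35.4 min

Unsteady species balance (constant V, well mixed): V dC/dt = Q(C_in − C), so τ = V/Q = 41.996 min.
C(t) = C_in + (C₀ − C_in) e^(−t/τ). Set C = 2.11 and solve for t:
e^(−t/τ) = (C − C_in)/(C₀ − C_in) = (2.11 − 0.252)/(4.57 − 0.252) = 0.43029
t = −τ ln(…) = 41.996 × 0.84329 = 35.415 min.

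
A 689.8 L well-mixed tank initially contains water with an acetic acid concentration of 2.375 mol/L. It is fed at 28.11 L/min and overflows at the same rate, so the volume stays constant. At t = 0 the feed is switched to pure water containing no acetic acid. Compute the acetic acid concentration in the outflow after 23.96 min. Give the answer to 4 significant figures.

Transient balance on the dissolved component: V dC/dt = Q(C_in − C).
So dC/dt = (C_in − C)/τ with τ = V/Q = 689.8/28.11 = 24.5393 min.
This is linear first-order; C(t) = C_in + (C₀ − C_in) e^(−t/τ).
C(23.96) = 0 + (2.375 − 0)·e^(−23.96/24.5393) = 0 + (2.37500)·0.376667 = 0.894585 mol/L.

0.8946 mol/L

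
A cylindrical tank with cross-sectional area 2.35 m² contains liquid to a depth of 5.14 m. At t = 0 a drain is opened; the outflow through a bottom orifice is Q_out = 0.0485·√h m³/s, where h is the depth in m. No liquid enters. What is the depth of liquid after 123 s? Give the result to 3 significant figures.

0.996 m

With no inflow, A dh/dt = −0.0485 √h.
This is separable: 2 d(√h)/dt = −0.0485/A, so √h = √h₀ − (0.0485/(2A)) t.
√h = √5.14 − 0.0485·123/(2·2.35) = 2.2672 − 1.2693 = 0.99790.
h = 0.99790² = 0.99581 m.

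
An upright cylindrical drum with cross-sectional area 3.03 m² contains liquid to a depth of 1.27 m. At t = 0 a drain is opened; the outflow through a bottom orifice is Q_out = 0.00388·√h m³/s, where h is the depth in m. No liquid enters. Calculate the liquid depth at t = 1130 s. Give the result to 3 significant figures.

Accumulation of liquid (constant cross-section A): A dh/dt = −0.00388 √h.
This is separable: 2 d(√h)/dt = −0.00388/A, so √h = √h₀ − (0.00388/(2A)) t.
√h = √1.27 − 0.00388·1130/(2·3.03) = 1.1269 − 0.72350 = 0.40344.
h = 0.40344² = 0.16277 m.

0.163 m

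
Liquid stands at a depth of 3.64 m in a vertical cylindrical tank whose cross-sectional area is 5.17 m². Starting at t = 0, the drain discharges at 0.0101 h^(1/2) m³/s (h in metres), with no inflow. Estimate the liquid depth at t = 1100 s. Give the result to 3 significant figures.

With no inflow, A dh/dt = −0.0101 √h.
∫ h^(−1/2) dh = −(0.0101/A) ∫ dt, giving 2√h = 2√h₀ − (0.0101/A) t.
√h = √3.64 − 0.0101·1100/(2·5.17) = 1.9079 − 1.0745 = 0.83341.
h = 0.83341² = 0.69457 m.

0.695 m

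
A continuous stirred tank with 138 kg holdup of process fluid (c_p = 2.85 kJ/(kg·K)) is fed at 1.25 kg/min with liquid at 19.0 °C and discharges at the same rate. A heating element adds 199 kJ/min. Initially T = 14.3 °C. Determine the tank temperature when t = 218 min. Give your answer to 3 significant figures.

66.5 °C

Energy balance: M c_p dT/dt = ṁ c_p (T_in − T) + 199.
Rearrange: dT/dt = (T_ss − T)/τ with τ = M/ṁ = 110.40 min and T_ss = T_in + Q̇/(ṁ c_p) = 74.860 °C.
Solution: T(t) = T_ss + (T₀ − T_ss) e^(−t/τ).
T(218) = 74.860 + (-60.560)·e^(−218/110.40) = 74.860 + (-60.560)·0.13881 = 66.453 °C.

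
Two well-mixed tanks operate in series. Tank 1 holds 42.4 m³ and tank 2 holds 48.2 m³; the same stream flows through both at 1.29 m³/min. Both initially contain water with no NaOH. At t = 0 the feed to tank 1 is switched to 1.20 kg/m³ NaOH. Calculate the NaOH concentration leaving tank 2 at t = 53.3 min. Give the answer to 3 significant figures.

Each tank obeys Vᵢ dCᵢ/dt = Q(Cᵢ₋₁ − Cᵢ), so τᵢ = Vᵢ/Q.
τ₁ = 42.4/1.29 = 32.868 min; τ₂ = 48.2/1.29 = 37.364 min.
Solving the cascade with C₁(0)=C₂(0)=0 gives C₂(t) = C_in[1 − (τ₁ e^(−t/τ₁) − τ₂ e^(−t/τ₂))/(τ₁ − τ₂)].
At t = 53.3: e^(−t/τ₁) = 0.19758, e^(−t/τ₂) = 0.24015.
C₂ = 1.20·[1 − (32.868·0.19758 − 37.364·0.24015)/(-4.4961)] = 1.20·0.44863 = 0.53836 kg/m³.

0.538 kg/m³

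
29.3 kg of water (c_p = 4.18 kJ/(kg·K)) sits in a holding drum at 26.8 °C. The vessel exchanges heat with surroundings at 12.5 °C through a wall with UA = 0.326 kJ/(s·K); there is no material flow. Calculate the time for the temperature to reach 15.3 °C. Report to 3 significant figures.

613 s

M c_p dT/dt = −UA(T − T_amb).
τ = M c_p/UA = 375.69 s; T_ss = T_amb = 12.500 °C.
T(t) = T_ss + (T₀ − T_ss)e^(−t/τ); set T = 15.3:
t = −τ ln[(T − T_ss)/(T₀ − T_ss)] = −375.69 · ln(0.19580) = 612.61 s.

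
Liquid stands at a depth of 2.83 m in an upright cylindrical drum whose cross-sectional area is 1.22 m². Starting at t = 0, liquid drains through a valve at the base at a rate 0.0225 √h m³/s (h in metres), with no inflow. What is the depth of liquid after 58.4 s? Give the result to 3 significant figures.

With no inflow, A dh/dt = −0.0225 √h.
Separate and integrate: 2(√h − √h₀) = −(0.0225/A) t.
√h = √2.83 − 0.0225·58.4/(2·1.22) = 1.6823 − 0.53852 = 1.1437.
h = 1.1437² = 1.3081 m.

1.31 m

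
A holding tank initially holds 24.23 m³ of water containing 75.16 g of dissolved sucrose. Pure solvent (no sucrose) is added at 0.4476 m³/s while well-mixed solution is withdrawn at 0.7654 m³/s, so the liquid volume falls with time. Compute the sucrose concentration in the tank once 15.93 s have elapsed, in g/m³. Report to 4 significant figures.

2.230 g/m³

Let m(t) be the amount of sucrose. Volume: V(t) = V₀ + (Q_in − Q_out) t = 24.23 − 0.317800 t; V(15.93) = 19.1674 m³.
Species balance (pure solvent in): dm/dt = −Q_out · m/V(t).
Separate: dm/m = −Q_out dt/V(t) ⇒ ln(m/m₀) = −(Q_out/(Q_in−Q_out)) ln(V/V₀).
m = m₀ (V₀/V)^(Q_out/(Q_in−Q_out)) = 75.16 × (24.23/19.1674)^(-2.40843) = 42.7400 g.
C = m/V = 42.7400/19.1674 = 2.22982 g/m³.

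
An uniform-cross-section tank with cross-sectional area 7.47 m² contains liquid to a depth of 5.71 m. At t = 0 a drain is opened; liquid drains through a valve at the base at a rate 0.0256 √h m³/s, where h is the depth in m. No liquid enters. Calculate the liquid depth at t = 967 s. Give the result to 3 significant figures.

Volume balance on the tank: A dh/dt = −0.0256 √h.
This is separable: 2 d(√h)/dt = −0.0256/A, so √h = √h₀ − (0.0256/(2A)) t.
√h = √5.71 − 0.0256·967/(2·7.47) = 2.3896 − 1.6570 = 0.73259.
h = 0.73259² = 0.53668 m.

0.537 m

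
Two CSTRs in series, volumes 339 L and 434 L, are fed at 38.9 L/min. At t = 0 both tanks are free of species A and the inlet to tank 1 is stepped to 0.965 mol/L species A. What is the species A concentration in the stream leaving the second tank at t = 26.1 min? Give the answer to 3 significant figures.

Species balance on tank i: dCᵢ/dt = (Cᵢ₋₁ − Cᵢ)/τᵢ with τᵢ = Vᵢ/Q.
τ₁ = 339/38.9 = 8.7147 min; τ₂ = 434/38.9 = 11.157 min.
Solving the cascade with C₁(0)=C₂(0)=0 gives C₂(t) = C_in[1 − (τ₁ e^(−t/τ₁) − τ₂ e^(−t/τ₂))/(τ₁ − τ₂)].
At t = 26.1: e^(−t/τ₁) = 0.050039, e^(−t/τ₂) = 0.096388.
C₂ = 0.965·[1 − (8.7147·0.050039 − 11.157·0.096388)/(-2.4422)] = 0.965·0.73822 = 0.71238 mol/L.

0.712 mol/L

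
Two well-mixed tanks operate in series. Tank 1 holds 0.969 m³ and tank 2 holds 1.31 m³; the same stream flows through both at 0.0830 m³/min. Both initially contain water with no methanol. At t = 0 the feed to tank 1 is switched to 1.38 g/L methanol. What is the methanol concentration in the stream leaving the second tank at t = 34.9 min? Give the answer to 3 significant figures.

Species balance on tank i: dCᵢ/dt = (Cᵢ₋₁ − Cᵢ)/τᵢ with τᵢ = Vᵢ/Q.
τ₁ = 0.969/0.0830 = 11.675 min; τ₂ = 1.31/0.0830 = 15.783 min.
Tank 1: C₁ = C_in(1 − e^(−t/τ₁)). Tank 2 (τ₁ ≠ τ₂): C₂ = C_in[1 − (τ₁ e^(−t/τ₁) − τ₂ e^(−t/τ₂))/(τ₁ − τ₂)].
At t = 34.9: e^(−t/τ₁) = 0.050319, e^(−t/τ₂) = 0.10957.
C₂ = 1.38·[1 − (11.675·0.050319 − 15.783·0.10957)/(-4.1084)] = 1.38·0.72207 = 0.99646 g/L.

0.996 g/L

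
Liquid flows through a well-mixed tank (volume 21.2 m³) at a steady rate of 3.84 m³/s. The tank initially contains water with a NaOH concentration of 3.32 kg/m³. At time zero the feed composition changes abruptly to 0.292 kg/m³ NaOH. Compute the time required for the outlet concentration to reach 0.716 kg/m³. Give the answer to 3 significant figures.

Mass balance on the solute (V constant): V dC/dt = Q(C_in − C), so τ = V/Q = 5.5208 s.
C(t) = C_in + (C₀ − C_in) e^(−t/τ). Set C = 0.716 and solve for t:
e^(−t/τ) = (C − C_in)/(C₀ − C_in) = (0.716 − 0.292)/(3.32 − 0.292) = 0.14003
t = −τ ln(…) = 5.5208 × 1.9659 = 10.854 s.

10.9 s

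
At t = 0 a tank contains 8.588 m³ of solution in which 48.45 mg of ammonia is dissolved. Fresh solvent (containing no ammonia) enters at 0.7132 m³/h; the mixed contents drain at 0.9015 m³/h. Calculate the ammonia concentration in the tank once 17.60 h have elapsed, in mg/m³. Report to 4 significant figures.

0.8899 mg/m³

Let m(t) be the amount of ammonia. Volume: V(t) = V₀ + (Q_in − Q_out) t = 8.588 − 0.188300 t; V(17.60) = 5.27392 m³.
No ammonia enters, so dm/dt = −Q_out · (m/V).
dm/m = −Q_out dt/(V₀ − 0.188300 t); integrating gives ln(m/m₀) = −(Q_out/(Q_in−Q_out)) ln(V/V₀).
m = m₀ (V₀/V)^(Q_out/(Q_in−Q_out)) = 48.45 × (8.588/5.27392)^(-4.78757) = 4.69337 mg.
C = m/V = 4.69337/5.27392 = 0.889920 mg/m³.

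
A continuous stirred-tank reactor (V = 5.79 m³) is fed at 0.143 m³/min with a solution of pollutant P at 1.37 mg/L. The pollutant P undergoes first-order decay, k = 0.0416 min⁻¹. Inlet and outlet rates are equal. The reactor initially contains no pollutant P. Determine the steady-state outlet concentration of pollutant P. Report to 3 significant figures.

V dC/dt = Q(C_in − C) − k V C.
At steady state: 0 = Q C_in − (Q + kV) C_ss, so C_ss = Q C_in/(Q + kV).
C_ss = 0.143·1.37/(0.143 + 0.0416·5.79) = 0.19591/0.38386 = 0.51036 mg/L.

0.510 mg/L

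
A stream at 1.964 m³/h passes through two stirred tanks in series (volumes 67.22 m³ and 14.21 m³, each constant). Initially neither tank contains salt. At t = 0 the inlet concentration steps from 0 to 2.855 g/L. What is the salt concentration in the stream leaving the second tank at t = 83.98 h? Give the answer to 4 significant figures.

2.544 g/L

Each tank obeys Vᵢ dCᵢ/dt = Q(Cᵢ₋₁ − Cᵢ), so τᵢ = Vᵢ/Q.
τ₁ = 67.22/1.964 = 34.2261 h; τ₂ = 14.21/1.964 = 7.23523 h.
Tank 1: C₁ = C_in(1 − e^(−t/τ₁)). Tank 2 (τ₁ ≠ τ₂): C₂ = C_in[1 − (τ₁ e^(−t/τ₁) − τ₂ e^(−t/τ₂))/(τ₁ − τ₂)].
At t = 83.98: e^(−t/τ₁) = 0.0859762, e^(−t/τ₂) = 9.10135e-06.
C₂ = 2.855·[1 − (34.2261·0.0859762 − 7.23523·9.10135e-06)/(26.9908)] = 2.855·0.890979 = 2.54375 g/L.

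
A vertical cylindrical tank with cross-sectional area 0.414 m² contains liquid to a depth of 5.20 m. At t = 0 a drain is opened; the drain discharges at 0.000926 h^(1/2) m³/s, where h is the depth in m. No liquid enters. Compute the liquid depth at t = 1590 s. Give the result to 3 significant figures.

0.252 m

Accumulation of liquid (constant cross-section A): A dh/dt = −0.000926 √h.
Separate and integrate: 2(√h − √h₀) = −(0.000926/A) t.
√h = √5.20 − 0.000926·1590/(2·0.414) = 2.2804 − 1.7782 = 0.50216.
h = 0.50216² = 0.25217 m.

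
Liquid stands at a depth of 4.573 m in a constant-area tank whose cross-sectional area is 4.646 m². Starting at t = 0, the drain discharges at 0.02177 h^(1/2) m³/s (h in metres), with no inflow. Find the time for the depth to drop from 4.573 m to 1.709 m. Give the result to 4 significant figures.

A dh/dt = −Q_out = −0.02177 √h.
Separate and integrate: 2(√h − √h₀) = −(0.02177/A) t.
t = 2A(√h₀ − √h)/0.02177 = 2·4.646·(√4.573 − √1.709)/0.02177
  = 9.29200 × (2.13846 − 1.30729) / 0.02177 = 354.765 s.

354.8 s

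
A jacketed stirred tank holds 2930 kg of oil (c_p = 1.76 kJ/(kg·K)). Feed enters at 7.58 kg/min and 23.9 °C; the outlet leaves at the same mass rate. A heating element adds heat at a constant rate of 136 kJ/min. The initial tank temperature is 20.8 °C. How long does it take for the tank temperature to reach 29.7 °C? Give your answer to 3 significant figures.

M c_p dT/dt = ṁ c_p (T_in − T) + Q̇.
τ = M/ṁ = 386.54 min; T_ss = T_in + Q̇/(ṁ c_p) = 34.094 °C.
T(t) = T_ss + (T₀ − T_ss) e^(−t/τ). Set T = 29.7:
e^(−t/τ) = (29.7 − 34.094)/(20.8 − 34.094) = 0.33054
t = −386.54 · ln(0.33054) = 427.91 min.

428 min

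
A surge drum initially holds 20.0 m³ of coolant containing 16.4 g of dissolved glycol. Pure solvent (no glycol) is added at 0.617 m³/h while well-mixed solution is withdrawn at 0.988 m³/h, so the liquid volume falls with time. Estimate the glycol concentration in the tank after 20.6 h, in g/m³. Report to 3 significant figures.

Total volume: dV/dt = Q_in − Q_out = -0.37100 m³/h, so V(t) = 20.0 − 0.37100 t and V(20.6) = 12.357 m³.
Solute balance: dm/dt = 0 − Q_out C = −Q_out m/V(t).
Separate: dm/m = −Q_out dt/V(t) ⇒ ln(m/m₀) = −(Q_out/(Q_in−Q_out)) ln(V/V₀).
m = m₀ (V₀/V)^(Q_out/(Q_in−Q_out)) = 16.4 × (20.0/12.357)^(-2.6631) = 4.5498 g.
C = m/V = 4.5498/12.357 = 0.36818 g/m³.

0.368 g/m³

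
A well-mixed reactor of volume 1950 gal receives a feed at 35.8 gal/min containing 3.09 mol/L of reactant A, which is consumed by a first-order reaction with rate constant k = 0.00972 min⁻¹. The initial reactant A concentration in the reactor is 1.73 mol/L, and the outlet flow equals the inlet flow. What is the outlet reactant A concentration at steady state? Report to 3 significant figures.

2.02 mol/L

Species balance: V dC/dt = Q C_in − Q C − k V C.
Steady state (dC/dt = 0): C_ss = Q C_in/(Q + kV) = C_in/(1 + kV/Q).
C_ss = 35.8·3.09/(35.8 + 0.00972·1950) = 110.62/54.754 = 2.0203 mol/L.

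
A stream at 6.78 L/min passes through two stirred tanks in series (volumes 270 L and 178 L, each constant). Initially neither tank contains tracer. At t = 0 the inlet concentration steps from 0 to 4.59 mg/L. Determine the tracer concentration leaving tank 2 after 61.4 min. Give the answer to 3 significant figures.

Time constants: τᵢ = Vᵢ/Q for each well-mixed tank.
τ₁ = 270/6.78 = 39.823 min; τ₂ = 178/6.78 = 26.254 min.
Solving the cascade with C₁(0)=C₂(0)=0 gives C₂(t) = C_in[1 − (τ₁ e^(−t/τ₁) − τ₂ e^(−t/τ₂))/(τ₁ − τ₂)].
At t = 61.4: e^(−t/τ₁) = 0.21399, e^(−t/τ₂) = 0.096451.
C₂ = 4.59·[1 − (39.823·0.21399 − 26.254·0.096451)/(13.569)] = 4.59·0.55860 = 2.5640 mg/L.

2.56 mg/L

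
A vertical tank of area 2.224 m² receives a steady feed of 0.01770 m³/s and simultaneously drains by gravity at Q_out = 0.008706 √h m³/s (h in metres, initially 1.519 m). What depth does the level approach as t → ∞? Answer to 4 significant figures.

4.133 m

Accumulation of liquid (constant cross-section A): A dh/dt = Q_in − 0.008706 √h. At steady state dh/dt = 0:
Q_in = 0.008706 √h_ss ⇒ √h_ss = 0.01770/0.008706 = 2.03308.
h_ss = 2.03308² = 4.13342 m. (Since h₀ = 1.519 m < h_ss, the level will rise toward this value.)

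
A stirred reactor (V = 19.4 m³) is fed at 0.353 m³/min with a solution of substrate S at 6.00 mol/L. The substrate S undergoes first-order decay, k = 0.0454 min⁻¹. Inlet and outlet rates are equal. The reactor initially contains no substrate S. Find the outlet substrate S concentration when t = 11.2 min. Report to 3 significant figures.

V dC/dt = Q(C_in − C) − k V C.
dC/dt = (Q/V) C_in − (Q/V + k) C; effective rate a = Q/V + k = 0.018196 + 0.0454 = 0.063596 min⁻¹.
C_ss = Q C_in/(Q + kV) = 1.7167 mol/L; C(t) = C_ss + (C₀ − C_ss) e^(−a t).
C(11.2) = 1.7167 + (-1.7167)·e^(−0.063596·11.2) = 1.7167 + (-1.7167)·0.49053 = 0.87461 mol/L.

0.875 mol/L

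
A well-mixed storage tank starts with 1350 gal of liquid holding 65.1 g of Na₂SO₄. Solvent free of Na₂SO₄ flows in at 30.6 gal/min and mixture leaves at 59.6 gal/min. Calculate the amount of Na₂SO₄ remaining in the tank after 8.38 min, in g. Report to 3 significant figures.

Total volume: dV/dt = Q_in − Q_out = -29.000 gal/min, so V(t) = 1350 − 29.000 t and V(8.38) = 1107.0 gal.
Species balance (pure solvent in): dm/dt = −Q_out · m/V(t).
dm/m = −Q_out dt/(V₀ − 29.000 t); integrating gives ln(m/m₀) = −(Q_out/(Q_in−Q_out)) ln(V/V₀).
m = m₀ (V₀/V)^(Q_out/(Q_in−Q_out)) = 65.1 × (1350/1107.0)^(-2.0552) = 43.295 g.

43.3 g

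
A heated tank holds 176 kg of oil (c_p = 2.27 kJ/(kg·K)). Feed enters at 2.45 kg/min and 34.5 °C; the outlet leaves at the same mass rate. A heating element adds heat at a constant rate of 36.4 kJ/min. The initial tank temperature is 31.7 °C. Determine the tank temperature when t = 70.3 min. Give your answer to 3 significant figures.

M c_p dT/dt = ṁ c_p (T_in − T) + Q̇.
τ = M/ṁ = 71.837 min; T_ss = T_in + Q̇/(ṁ c_p) = 34.5 + 36.4/(2.45·2.27) = 41.045 °C.
This is linear first-order; T(t) = T_ss + (T₀ − T_ss) e^(−t/τ).
T(70.3) = 41.045 + (-9.3450)·e^(−70.3/71.837) = 41.045 + (-9.3450)·0.37583 = 37.533 °C.

37.5 °C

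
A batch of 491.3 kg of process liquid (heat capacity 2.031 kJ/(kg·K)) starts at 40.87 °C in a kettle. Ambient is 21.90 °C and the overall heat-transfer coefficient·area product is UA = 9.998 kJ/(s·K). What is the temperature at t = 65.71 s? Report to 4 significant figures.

31.72 °C

Lumped-capacitance energy balance: M c_p dT/dt = UA(T_amb − T).
dT/dt = (T_ss − T)/τ with T_ss = T_amb = 21.9000 °C, τ = M c_p/UA = 491.3·2.031/9.998 = 99.8030 s.
This is linear first-order; T(t) = T_ss + (T₀ − T_ss) e^(−t/τ).
T(65.71) = 21.9000 + (18.9700)·0.517680 = 31.7204 °C.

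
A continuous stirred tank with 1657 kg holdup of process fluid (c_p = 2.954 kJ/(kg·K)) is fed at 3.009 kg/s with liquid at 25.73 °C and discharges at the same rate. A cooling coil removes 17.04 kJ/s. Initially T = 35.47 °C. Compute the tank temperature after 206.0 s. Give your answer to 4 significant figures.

31.83 °C

Heat balance on the well-mixed liquid: M c_p dT/dt = ṁ c_p (T_in − T) − 17.04.
τ = M/ṁ = 550.681 s; T_ss = T_in − Q̇/(ṁ c_p) = 25.73 − 17.04/(3.009·2.954) = 23.8129 °C.
T approaches T_ss exponentially: T(t) = T_ss + (T₀ − T_ss) e^(−t/τ).
T(206.0) = 23.8129 + (11.6571)·e^(−206.0/550.681) = 23.8129 + (11.6571)·0.687920 = 31.8321 °C.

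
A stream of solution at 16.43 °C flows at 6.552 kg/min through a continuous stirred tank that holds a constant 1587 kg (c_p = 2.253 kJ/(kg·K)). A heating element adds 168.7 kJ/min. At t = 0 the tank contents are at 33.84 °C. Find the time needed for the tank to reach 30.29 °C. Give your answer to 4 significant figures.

218.0 min

M c_p dT/dt = ṁ c_p (T_in − T) + Q̇.
τ = M/ṁ = 242.216 min; T_ss = T_in + Q̇/(ṁ c_p) = 27.8583 °C.
T(t) = T_ss + (T₀ − T_ss) e^(−t/τ). Set T = 30.29:
e^(−t/τ) = (30.29 − 27.8583)/(33.84 − 27.8583) = 0.406527
t = −242.216 · ln(0.406527) = 218.020 min.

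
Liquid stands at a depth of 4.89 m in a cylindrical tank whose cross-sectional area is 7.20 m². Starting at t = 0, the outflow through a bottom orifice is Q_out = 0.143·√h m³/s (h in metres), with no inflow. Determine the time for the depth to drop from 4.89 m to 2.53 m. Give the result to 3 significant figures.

62.5 s

Unsteady balance on liquid volume: A dh/dt = −0.143 √h.
Separate and integrate: 2(√h − √h₀) = −(0.143/A) t.
t = 2A(√h₀ − √h)/0.143 = 2·7.20·(√4.89 − √2.53)/0.143
  = 14.400 × (2.2113 − 1.5906) / 0.143 = 62.508 s.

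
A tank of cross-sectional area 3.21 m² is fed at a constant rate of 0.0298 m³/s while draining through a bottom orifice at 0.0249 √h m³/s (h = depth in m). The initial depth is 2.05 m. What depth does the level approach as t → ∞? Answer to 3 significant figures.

1.43 m

A dh/dt = Q_in − 0.0249 √h. Steady state requires inflow = outflow:
Q_in = 0.0249 √h_ss ⇒ √h_ss = 0.0298/0.0249 = 1.1968.
h_ss = 1.1968² = 1.4323 m. (Since h₀ = 2.05 m > h_ss, the level will fall toward this value.)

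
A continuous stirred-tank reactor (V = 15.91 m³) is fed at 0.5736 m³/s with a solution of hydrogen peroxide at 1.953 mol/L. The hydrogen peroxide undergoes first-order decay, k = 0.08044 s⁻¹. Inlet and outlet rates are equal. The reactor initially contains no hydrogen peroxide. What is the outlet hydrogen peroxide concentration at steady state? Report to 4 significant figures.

0.6044 mol/L

Species balance: V dC/dt = Q C_in − Q C − k V C.
Steady state (dC/dt = 0): C_ss = Q C_in/(Q + kV) = C_in/(1 + kV/Q).
C_ss = 0.5736·1.953/(0.5736 + 0.08044·15.91) = 1.12024/1.85340 = 0.604425 mol/L.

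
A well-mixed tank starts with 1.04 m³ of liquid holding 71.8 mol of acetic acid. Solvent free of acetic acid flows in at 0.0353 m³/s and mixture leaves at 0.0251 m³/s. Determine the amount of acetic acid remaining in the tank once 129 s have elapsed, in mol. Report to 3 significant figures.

Let m(t) be the amount of acetic acid. Volume: V(t) = V₀ + (Q_in − Q_out) t = 1.04 + 0.010200 t; V(129) = 2.3558 m³.
No acetic acid enters, so dm/dt = −Q_out · (m/V).
dm/m = −Q_out dt/(V₀ + 0.010200 t); integrating gives ln(m/m₀) = −(Q_out/(Q_in−Q_out)) ln(V/V₀).
m = m₀ (V₀/V)^(Q_out/(Q_in−Q_out)) = 71.8 × (1.04/2.3558)^(2.4608) = 9.6004 mol.

9.60 mol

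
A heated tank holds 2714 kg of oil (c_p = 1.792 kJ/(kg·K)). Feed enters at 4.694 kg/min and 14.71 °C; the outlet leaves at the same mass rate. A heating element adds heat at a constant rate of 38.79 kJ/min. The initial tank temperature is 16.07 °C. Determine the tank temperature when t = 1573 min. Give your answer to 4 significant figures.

19.11 °C

Heat balance on the well-mixed liquid: M c_p dT/dt = ṁ c_p (T_in − T) + 38.79.
Rearrange: dT/dt = (T_ss − T)/τ with τ = M/ṁ = 578.185 min and T_ss = T_in + Q̇/(ṁ c_p) = 19.3215 °C.
Solution: T(t) = T_ss + (T₀ − T_ss) e^(−t/τ).
T(1573) = 19.3215 + (-3.25146)·e^(−1573/578.185) = 19.3215 + (-3.25146)·0.0658364 = 19.1074 °C.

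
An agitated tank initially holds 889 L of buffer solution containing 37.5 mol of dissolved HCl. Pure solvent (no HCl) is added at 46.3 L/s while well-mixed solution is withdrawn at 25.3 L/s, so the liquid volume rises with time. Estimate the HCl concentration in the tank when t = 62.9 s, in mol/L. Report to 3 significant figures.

Total volume: dV/dt = Q_in − Q_out = 21.000 L/s, so V(t) = 889 + 21.000 t and V(62.9) = 2209.9 L.
Species balance (pure solvent in): dm/dt = −Q_out · m/V(t).
Separate: dm/m = −Q_out dt/V(t) ⇒ ln(m/m₀) = −(Q_out/(Q_in−Q_out)) ln(V/V₀).
m = m₀ (V₀/V)^(Q_out/(Q_in−Q_out)) = 37.5 × (889/2209.9)^(1.2048) = 12.519 mol.
C = m/V = 12.519/2209.9 = 0.0056651 mol/L.

0.00567 mol/L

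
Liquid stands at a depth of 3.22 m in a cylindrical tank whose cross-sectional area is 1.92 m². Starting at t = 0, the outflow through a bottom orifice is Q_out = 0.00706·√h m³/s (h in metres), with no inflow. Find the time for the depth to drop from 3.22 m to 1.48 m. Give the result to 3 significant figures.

Volume balance on the tank: A dh/dt = −0.00706 √h.
Separate and integrate: 2(√h − √h₀) = −(0.00706/A) t.
t = 2A(√h₀ − √h)/0.00706 = 2·1.92·(√3.22 − √1.48)/0.00706
  = 3.8400 × (1.7944 − 1.2166) / 0.00706 = 314.32 s.

314 s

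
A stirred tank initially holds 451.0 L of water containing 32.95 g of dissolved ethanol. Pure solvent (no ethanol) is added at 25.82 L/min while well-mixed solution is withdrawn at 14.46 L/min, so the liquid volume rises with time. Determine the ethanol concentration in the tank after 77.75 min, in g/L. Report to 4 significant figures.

Total volume: dV/dt = Q_in − Q_out = 11.3600 L/min, so V(t) = 451.0 + 11.3600 t and V(77.75) = 1334.24 L.
No ethanol enters, so dm/dt = −Q_out · (m/V).
dm/m = −Q_out dt/(V₀ + 11.3600 t); integrating gives ln(m/m₀) = −(Q_out/(Q_in−Q_out)) ln(V/V₀).
m = m₀ (V₀/V)^(Q_out/(Q_in−Q_out)) = 32.95 × (451.0/1334.24)^(1.27289) = 8.28423 g.
C = m/V = 8.28423/1334.24 = 0.00620895 g/L.

0.006209 g/L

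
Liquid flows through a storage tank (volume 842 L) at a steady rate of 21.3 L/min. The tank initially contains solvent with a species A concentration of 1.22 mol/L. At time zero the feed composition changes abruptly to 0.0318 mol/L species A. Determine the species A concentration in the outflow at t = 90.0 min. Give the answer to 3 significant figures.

0.154 mol/L

Transient balance on the dissolved component: V dC/dt = Q(C_in − C).
Rewrite as dC/dt + C/τ = C_in/τ, τ = V/Q = 39.531 min.
C approaches C_in exponentially: C(t) = C_in + (C₀ − C_in) e^(−t/τ).
C(90.0) = 0.0318 + (1.22 − 0.0318)·e^(−90.0/39.531) = 0.0318 + (1.1882)·0.10262 = 0.15373 mol/L.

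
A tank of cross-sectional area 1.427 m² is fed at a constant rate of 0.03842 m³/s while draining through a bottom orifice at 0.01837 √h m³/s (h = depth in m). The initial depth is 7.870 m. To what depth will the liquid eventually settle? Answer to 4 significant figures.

4.374 m

Level balance: A dh/dt = 0.03842 − 0.01837 √h. Setting dh/dt = 0:
Q_in = 0.01837 √h_ss ⇒ √h_ss = 0.03842/0.01837 = 2.09145.
h_ss = 2.09145² = 4.37418 m. (Since h₀ = 7.870 m > h_ss, the level will fall toward this value.)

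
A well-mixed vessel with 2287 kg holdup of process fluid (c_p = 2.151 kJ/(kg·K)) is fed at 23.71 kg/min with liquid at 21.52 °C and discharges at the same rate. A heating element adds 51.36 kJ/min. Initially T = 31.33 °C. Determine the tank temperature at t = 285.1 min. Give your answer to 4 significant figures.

Energy balance: M c_p dT/dt = ṁ c_p (T_in − T) + 51.36.
Rearrange: dT/dt = (T_ss − T)/τ with τ = M/ṁ = 96.4572 min and T_ss = T_in + Q̇/(ṁ c_p) = 22.5271 °C.
This is linear first-order; T(t) = T_ss + (T₀ − T_ss) e^(−t/τ).
T(285.1) = 22.5271 + (8.80295)·e^(−285.1/96.4572) = 22.5271 + (8.80295)·0.0520414 = 22.9852 °C.

22.99 °C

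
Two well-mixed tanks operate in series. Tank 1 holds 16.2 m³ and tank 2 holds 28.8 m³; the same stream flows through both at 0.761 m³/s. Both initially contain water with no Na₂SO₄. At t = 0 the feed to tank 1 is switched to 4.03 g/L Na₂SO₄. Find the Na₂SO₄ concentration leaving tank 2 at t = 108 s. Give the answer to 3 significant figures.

3.53 g/L

Species balance on tank i: dCᵢ/dt = (Cᵢ₋₁ − Cᵢ)/τᵢ with τᵢ = Vᵢ/Q.
τ₁ = 16.2/0.761 = 21.288 s; τ₂ = 28.8/0.761 = 37.845 s.
Solving the cascade with C₁(0)=C₂(0)=0 gives C₂(t) = C_in[1 − (τ₁ e^(−t/τ₁) − τ₂ e^(−t/τ₂))/(τ₁ − τ₂)].
At t = 108: e^(−t/τ₁) = 0.0062615, e^(−t/τ₂) = 0.057628.
C₂ = 4.03·[1 − (21.288·0.0062615 − 37.845·0.057628)/(-16.557)] = 4.03·0.87633 = 3.5316 g/L.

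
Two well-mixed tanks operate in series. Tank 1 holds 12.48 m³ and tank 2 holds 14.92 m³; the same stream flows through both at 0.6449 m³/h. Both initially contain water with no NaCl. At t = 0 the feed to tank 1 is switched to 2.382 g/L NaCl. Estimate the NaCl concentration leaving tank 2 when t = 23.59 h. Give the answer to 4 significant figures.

Each tank obeys Vᵢ dCᵢ/dt = Q(Cᵢ₋₁ − Cᵢ), so τᵢ = Vᵢ/Q.
τ₁ = 12.48/0.6449 = 19.3518 h; τ₂ = 14.92/0.6449 = 23.1354 h.
Solving the cascade with C₁(0)=C₂(0)=0 gives C₂(t) = C_in[1 − (τ₁ e^(−t/τ₁) − τ₂ e^(−t/τ₂))/(τ₁ − τ₂)].
At t = 23.59: e^(−t/τ₁) = 0.295524, e^(−t/τ₂) = 0.360721.
C₂ = 2.382·[1 − (19.3518·0.295524 − 23.1354·0.360721)/(-3.78353)] = 2.382·0.305813 = 0.728446 g/L.

0.7284 g/L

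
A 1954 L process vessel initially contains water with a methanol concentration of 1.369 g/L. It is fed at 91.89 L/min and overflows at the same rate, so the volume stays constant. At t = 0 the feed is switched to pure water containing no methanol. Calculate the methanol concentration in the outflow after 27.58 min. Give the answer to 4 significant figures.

0.3742 g/L

Mass balance on the solute (V constant): V dC/dt = Q(C_in − C).
So dC/dt = (C_in − C)/τ with τ = V/Q = 1954/91.89 = 21.2646 min.
Integrating: C(t) = C_in + (C₀ − C_in) e^(−t/τ).
C(27.58) = 0 + (1.369 − 0)·e^(−27.58/21.2646) = 0 + (1.36900)·0.273352 = 0.374219 g/L.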